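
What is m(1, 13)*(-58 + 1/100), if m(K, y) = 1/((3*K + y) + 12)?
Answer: -5799/2800 ≈ -2.0711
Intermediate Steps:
m(K, y) = 1/(12 + y + 3*K) (m(K, y) = 1/((y + 3*K) + 12) = 1/(12 + y + 3*K))
m(1, 13)*(-58 + 1/100) = (-58 + 1/100)/(12 + 13 + 3*1) = (-58 + 1/100)/(12 + 13 + 3) = -5799/100/28 = (1/28)*(-5799/100) = -5799/2800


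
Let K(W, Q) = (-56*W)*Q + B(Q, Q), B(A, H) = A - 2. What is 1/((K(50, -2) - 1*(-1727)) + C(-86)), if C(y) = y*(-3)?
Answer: 1/7581 ≈ 0.00013191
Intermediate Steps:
C(y) = -3*y
B(A, H) = -2 + A
K(W, Q) = -2 + Q - 56*Q*W (K(W, Q) = (-56*W)*Q + (-2 + Q) = -56*Q*W + (-2 + Q) = -2 + Q - 56*Q*W)
1/((K(50, -2) - 1*(-1727)) + C(-86)) = 1/(((-2 - 2 - 56*(-2)*50) - 1*(-1727)) - 3*(-86)) = 1/(((-2 - 2 + 5600) + 1727) + 258) = 1/((5596 + 1727) + 258) = 1/(7323 + 258) = 1/7581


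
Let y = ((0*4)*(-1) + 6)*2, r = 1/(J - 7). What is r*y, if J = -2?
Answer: -4/3 ≈ -1.3333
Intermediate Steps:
r = -⅑ (r = 1/(-2 - 7) = 1/(-9) = -⅑ ≈ -0.11111)
y = 12 (y = (0*(-1) + 6)*2 = (0 + 6)*2 = 6*2 = 12)
r*y = -⅑*12 = -4/3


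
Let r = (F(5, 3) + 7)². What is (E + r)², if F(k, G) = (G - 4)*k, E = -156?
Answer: 23104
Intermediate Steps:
F(k, G) = k*(-4 + G) (F(k, G) = (-4 + G)*k = k*(-4 + G))
r = 4 (r = (5*(-4 + 3) + 7)² = (5*(-1) + 7)² = (-5 + 7)² = 2² = 4)
(E + r)² = (-156 + 4)² = (-152)² = 23104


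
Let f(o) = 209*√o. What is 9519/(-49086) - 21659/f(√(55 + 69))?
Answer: -3173/16362 - 1969*√2*31^(¾)/1178 ≈ -31.249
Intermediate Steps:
9519/(-49086) - 21659/f(√(55 + 69)) = 9519/(-49086) - 21659*1/(209*(55 + 69)^(¼)) = 9519*(-1/49086) - 21659*√2*31^(¾)/12958 = -3173/16362 - 21659*√2*31^(¾)/12958 = -3173/16362 - 1969*√2*31^(¾)/1178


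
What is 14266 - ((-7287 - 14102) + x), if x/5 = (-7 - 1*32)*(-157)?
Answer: 5040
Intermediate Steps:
x = 30615 (x = 5*((-7 - 1*32)*(-157)) = 5*((-7 - 32)*(-157)) = 5*(-39*(-157)) = 5*6123 = 30615)
14266 - ((-7287 - 14102) + x) = 14266 - ((-7287 - 14102) + 30615) = 14266 - (-21389 + 30615) = 14266 - 1*9226 = 14266 - 9226 = 5040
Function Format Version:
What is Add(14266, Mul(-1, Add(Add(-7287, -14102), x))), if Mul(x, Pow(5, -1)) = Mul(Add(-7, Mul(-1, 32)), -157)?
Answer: 5040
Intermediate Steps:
x = 30615 (x = Mul(5, Mul(Add(-7, Mul(-1, 32)), -157)) = Mul(5, Mul(Add(-7, -32), -157)) = Mul(5, Mul(-39, -157)) = Mul(5, 6123) = 30615)
Add(14266, Mul(-1, Add(Add(-7287, -14102), x))) = Add(14266, Mul(-1, Add(Add(-7287, -14102), 30615))) = Add(14266, Mul(-1, Add(-21389, 30615))) = Add(14266, Mul(-1, 9226)) = Add(14266, -9226) = 5040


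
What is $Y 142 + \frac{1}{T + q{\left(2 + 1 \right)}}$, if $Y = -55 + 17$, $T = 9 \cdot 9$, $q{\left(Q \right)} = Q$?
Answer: $- \frac{453263}{84} \approx -5396.0$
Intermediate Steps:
$T = 81$
$Y = -38$
$Y 142 + \frac{1}{T + q{\left(2 + 1 \right)}} = \left(-38\right) 142 + \frac{1}{81 + \left(2 + 1\right)} = -5396 + \frac{1}{81 + 3} = -5396 + \frac{1}{84} = - \frac{453263}{84}$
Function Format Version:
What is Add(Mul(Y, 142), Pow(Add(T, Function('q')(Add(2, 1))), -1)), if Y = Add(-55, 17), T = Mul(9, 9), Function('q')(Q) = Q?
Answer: Rational(-453263, 84) ≈ -5396.0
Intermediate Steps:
T = 81
Y = -38
Add(Mul(Y, 142), Pow(Add(T, Function('q')(Add(2, 1))), -1)) = Add(Mul(-38, 142), Pow(Add(81, Add(2, 1)), -1)) = Add(-5396, Pow(Add(81, 3), -1)) = Add(-5396, Pow(84, -1)) = Add(-5396, Rational(1, 84)) = Rational(-453263, 84)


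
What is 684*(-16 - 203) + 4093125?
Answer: 3943329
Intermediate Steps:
684*(-16 - 203) + 4093125 = 684*(-219) + 4093125 = -149796 + 4093125 = 3943329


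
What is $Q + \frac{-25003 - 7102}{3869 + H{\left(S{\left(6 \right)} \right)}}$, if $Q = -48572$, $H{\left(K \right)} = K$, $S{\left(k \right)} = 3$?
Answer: $- \frac{188102889}{3872} \approx -48580.0$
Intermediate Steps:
$Q + \frac{-25003 - 7102}{3869 + H{\left(S{\left(6 \right)} \right)}} = -48572 + \frac{-25003 - 7102}{3869 + 3} = -48572 - \frac{32105}{3872} = - \frac{188102889}{3872}$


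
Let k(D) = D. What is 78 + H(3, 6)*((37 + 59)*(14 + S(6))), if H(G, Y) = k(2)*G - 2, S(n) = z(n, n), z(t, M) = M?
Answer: 7758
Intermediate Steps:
S(n) = n
H(G, Y) = -2 + 2*G (H(G, Y) = 2*G - 2 = -2 + 2*G)
78 + H(3, 6)*((37 + 59)*(14 + S(6))) = 78 + (-2 + 2*3)*((37 + 59)*(14 + 6)) = 78 + (-2 + 6)*(96*20) = 78 + 4*1920 = 78 + 7680 = 7758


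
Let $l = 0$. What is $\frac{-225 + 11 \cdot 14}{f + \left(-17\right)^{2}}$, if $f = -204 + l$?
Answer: $- \frac{71}{85} \approx -0.83529$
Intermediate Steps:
$f = -204$ ($f = -204 + 0 = -204$)
$\frac{-225 + 11 \cdot 14}{f + \left(-17\right)^{2}} = \frac{-225 + 11 \cdot 14}{-204 + \left(-17\right)^{2}} = \frac{-225 + 154}{-204 + 289} = - \frac{71}{85}$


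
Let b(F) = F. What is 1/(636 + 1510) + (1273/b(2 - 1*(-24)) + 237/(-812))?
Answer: 19009191/390572 ≈ 48.670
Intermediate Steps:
1/(636 + 1510) + (1273/b(2 - 1*(-24)) + 237/(-812)) = 1/(636 + 1510) + (1273/(2 - 1*(-24)) + 237/(-812)) = 1/2146 + (1273/(2 + 24) + 237*(-1/812)) = 1/2146 + (1273/26 - 237/812) = 1/2146 + 513757/10556 = 19009191/390572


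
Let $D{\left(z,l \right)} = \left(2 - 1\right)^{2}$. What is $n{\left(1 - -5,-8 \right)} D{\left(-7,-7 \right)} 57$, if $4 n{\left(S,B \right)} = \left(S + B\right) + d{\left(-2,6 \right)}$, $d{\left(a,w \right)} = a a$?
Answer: $\frac{57}{2} \approx 28.5$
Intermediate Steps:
$d{\left(a,w \right)} = a^{2}$
$D{\left(z,l \right)} = 1$ ($D{\left(z,l \right)} = 1^{2} = 1$)
$n{\left(S,B \right)} = 1 + \frac{B}{4} + \frac{S}{4}$ ($n{\left(S,B \right)} = \frac{\left(S + B\right) + \left(-2\right)^{2}}{4} = \frac{\left(B + S\right) + 4}{4} = \frac{4 + B + S}{4} = 1 + \frac{B}{4} + \frac{S}{4}$)
$n{\left(1 - -5,-8 \right)} D{\left(-7,-7 \right)} 57 = \left(1 + \frac{1}{4} \left(-8\right) + \frac{1 - -5}{4}\right) 1 \cdot 57 = \left(1 - 2 + \frac{1 + 5}{4}\right) 1 \cdot 57 = \left(1 - 2 + \frac{1}{4} \cdot 6\right) 1 \cdot 57 = \left(1 - 2 + \frac{3}{2}\right) 1 \cdot 57 = \frac{1}{2} \cdot 1 \cdot 57 = \frac{1}{2} \cdot 57 = \frac{57}{2}$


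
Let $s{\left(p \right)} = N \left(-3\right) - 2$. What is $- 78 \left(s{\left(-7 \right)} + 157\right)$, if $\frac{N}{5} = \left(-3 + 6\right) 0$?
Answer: $-12090$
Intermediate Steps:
$N = 0$ ($N = 5 \left(-3 + 6\right) 0 = 5 \cdot 3 \cdot 0 = 5 \cdot 0 = 0$)
$s{\left(p \right)} = -2$ ($s{\left(p \right)} = 0 \left(-3\right) - 2 = 0 - 2 = -2$)
$- 78 \left(s{\left(-7 \right)} + 157\right) = - 78 \left(-2 + 157\right) = \left(-78\right) 155 = -12090$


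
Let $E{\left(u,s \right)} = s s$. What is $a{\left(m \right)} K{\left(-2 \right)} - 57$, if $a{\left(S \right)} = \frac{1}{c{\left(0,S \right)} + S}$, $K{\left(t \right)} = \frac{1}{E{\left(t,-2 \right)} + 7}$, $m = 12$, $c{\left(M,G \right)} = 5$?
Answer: $- \frac{10658}{187} \approx -56.995$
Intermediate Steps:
$E{\left(u,s \right)} = s^{2}$
$K{\left(t \right)} = \frac{1}{11}$ ($K{\left(t \right)} = \frac{1}{\left(-2\right)^{2} + 7} = \frac{1}{4 + 7} = \frac{1}{11}$)
$a{\left(S \right)} = \frac{1}{5 + S}$
$a{\left(m \right)} K{\left(-2 \right)} - 57 = \frac{1}{5 + 12} \cdot \frac{1}{11} - 57 = \frac{1}{17} \cdot \frac{1}{11} - 57 = \frac{1}{187} - 57 = - \frac{10658}{187}$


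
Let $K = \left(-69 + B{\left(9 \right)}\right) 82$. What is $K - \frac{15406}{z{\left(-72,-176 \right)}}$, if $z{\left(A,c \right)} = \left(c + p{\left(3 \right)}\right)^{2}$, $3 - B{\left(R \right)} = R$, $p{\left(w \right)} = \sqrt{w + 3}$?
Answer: $- \frac{1474798460923}{239785225} - \frac{1355728 \sqrt{6}}{239785225} \approx -6150.5$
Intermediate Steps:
$p{\left(w \right)} = \sqrt{3 + w}$
$B{\left(R \right)} = 3 - R$
$z{\left(A,c \right)} = \left(c + \sqrt{6}\right)^{2}$ ($z{\left(A,c \right)} = \left(c + \sqrt{3 + 3}\right)^{2} = \left(c + \sqrt{6}\right)^{2}$)
$K = -6150$ ($K = \left(-69 + \left(3 - 9\right)\right) 82 = \left(-69 - 6\right) 82 = \left(-75\right) 82 = -6150$)
$K - \frac{15406}{z{\left(-72,-176 \right)}} = -6150 - \frac{15406}{\left(-176 + \sqrt{6}\right)^{2}}$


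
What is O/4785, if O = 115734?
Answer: 38578/1595 ≈ 24.187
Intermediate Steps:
O/4785 = 115734/4785 = 115734*(1/4785) = 38578/1595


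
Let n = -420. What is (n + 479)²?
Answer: 3481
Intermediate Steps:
(n + 479)² = (-420 + 479)² = 59² = 3481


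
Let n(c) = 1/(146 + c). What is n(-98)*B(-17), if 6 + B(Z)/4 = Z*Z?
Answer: 283/12 ≈ 23.583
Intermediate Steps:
B(Z) = -24 + 4*Z**2 (B(Z) = -24 + 4*(Z*Z) = -24 + 4*Z**2)
n(-98)*B(-17) = (-24 + 4*(-17)**2)/(146 - 98) = (-24 + 4*289)/48 = (-24 + 1156)/48 = (1/48)*1132 = 283/12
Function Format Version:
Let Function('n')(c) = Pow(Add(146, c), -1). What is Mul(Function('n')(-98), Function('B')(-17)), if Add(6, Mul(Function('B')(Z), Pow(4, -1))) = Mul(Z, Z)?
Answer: Rational(283, 12) ≈ 23.583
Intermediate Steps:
Function('B')(Z) = Add(-24, Mul(4, Pow(Z, 2))) (Function('B')(Z) = Add(-24, Mul(4, Mul(Z, Z))) = Add(-24, Mul(4, Pow(Z, 2))))
Mul(Function('n')(-98), Function('B')(-17)) = Mul(Pow(Add(146, -98), -1), Add(-24, Mul(4, Pow(-17, 2)))) = Mul(Pow(48, -1), Add(-24, Mul(4, 289))) = Mul(Rational(1, 48), Add(-24, 1156)) = Mul(Rational(1, 48), 1132) = Rational(283, 12)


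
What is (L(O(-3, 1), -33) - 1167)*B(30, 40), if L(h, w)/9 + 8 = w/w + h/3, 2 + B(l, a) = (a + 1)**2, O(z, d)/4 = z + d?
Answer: -2105466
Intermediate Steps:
O(z, d) = 4*d + 4*z (O(z, d) = 4*(z + d) = 4*(d + z) = 4*d + 4*z)
B(l, a) = -2 + (1 + a)**2 (B(l, a) = -2 + (a + 1)**2 = -2 + (1 + a)**2)
L(h, w) = -63 + 3*h (L(h, w) = -72 + 9*(w/w + h/3) = -72 + 9*(1 + h*(1/3)) = -72 + 9*(1 + h/3) = -72 + (9 + 3*h) = -63 + 3*h)
(L(O(-3, 1), -33) - 1167)*B(30, 40) = ((-63 + 3*(4*1 + 4*(-3))) - 1167)*(-2 + (1 + 40)**2) = ((-63 + 3*(4 - 12)) - 1167)*(-2 + 41**2) = ((-63 + 3*(-8)) - 1167)*(-2 + 1681) = ((-63 - 24) - 1167)*1679 = (-87 - 1167)*1679 = -1254*1679 = -2105466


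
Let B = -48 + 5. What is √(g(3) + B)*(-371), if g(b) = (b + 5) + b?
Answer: -1484*I*√2 ≈ -2098.7*I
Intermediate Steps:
B = -43
g(b) = 5 + 2*b (g(b) = (5 + b) + b = 5 + 2*b)
√(g(3) + B)*(-371) = √((5 + 2*3) - 43)*(-371) = √((5 + 6) - 43)*(-371) = √(11 - 43)*(-371) = √(-32)*(-371) = (4*I*√2)*(-371) = -1484*I*√2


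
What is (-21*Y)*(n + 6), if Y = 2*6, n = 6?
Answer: -3024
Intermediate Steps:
Y = 12
(-21*Y)*(n + 6) = (-21*12)*(6 + 6) = -252*12 = -3024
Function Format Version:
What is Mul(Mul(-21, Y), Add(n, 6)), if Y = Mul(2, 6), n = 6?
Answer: -3024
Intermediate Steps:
Y = 12
Mul(Mul(-21, Y), Add(n, 6)) = Mul(Mul(-21, 12), Add(6, 6)) = Mul(-252, 12) = -3024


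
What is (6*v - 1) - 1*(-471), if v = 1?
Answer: 476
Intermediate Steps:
(6*v - 1) - 1*(-471) = (6*1 - 1) - 1*(-471) = (6 - 1) + 471 = 5 + 471 = 476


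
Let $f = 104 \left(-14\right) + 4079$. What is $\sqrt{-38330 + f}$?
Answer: $i \sqrt{35707} \approx 188.96 i$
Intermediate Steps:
$f = 2623$ ($f = -1456 + 4079 = 2623$)
$\sqrt{-38330 + f} = \sqrt{-38330 + 2623} = \sqrt{-35707} = i \sqrt{35707}$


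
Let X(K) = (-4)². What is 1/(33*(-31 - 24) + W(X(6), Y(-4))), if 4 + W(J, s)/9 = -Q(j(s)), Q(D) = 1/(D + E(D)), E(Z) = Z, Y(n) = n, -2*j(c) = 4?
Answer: -4/7395 ≈ -0.00054091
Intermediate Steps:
j(c) = -2 (j(c) = -½*4 = -2)
Q(D) = 1/(2*D) (Q(D) = 1/(D + D) = 1/(2*D))
X(K) = 16
W(J, s) = -135/4 (W(J, s) = -36 + 9*(-1/(2*(-2))) = -36 + 9*(-(-1)/(2*2)) = -36 + 9*(-1*(-¼)) = -36 + 9*(¼) = -36 + 9/4 = -135/4)
1/(33*(-31 - 24) + W(X(6), Y(-4))) = 1/(33*(-31 - 24) - 135/4) = 1/(33*(-55) - 135/4) = 1/(-1815 - 135/4) = 1/(-7395/4) = -4/7395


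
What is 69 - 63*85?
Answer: -5286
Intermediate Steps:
69 - 63*85 = 69 - 5355 = -5286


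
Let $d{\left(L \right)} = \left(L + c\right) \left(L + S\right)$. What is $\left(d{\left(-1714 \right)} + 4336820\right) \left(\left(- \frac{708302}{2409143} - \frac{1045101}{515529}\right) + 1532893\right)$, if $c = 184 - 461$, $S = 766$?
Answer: $\frac{564283365538101208496960}{59142051507} \approx 9.5412 \cdot 10^{12}$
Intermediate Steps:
$c = -277$ ($c = 184 - 461 = -277$)
$d{\left(L \right)} = \left(-277 + L\right) \left(766 + L\right)$ ($d{\left(L \right)} = \left(L - 277\right) \left(L + 766\right) = \left(-277 + L\right) \left(766 + L\right)$)
$\left(d{\left(-1714 \right)} + 4336820\right) \left(\left(- \frac{708302}{2409143} - \frac{1045101}{515529}\right) + 1532893\right) = \left(\left(-212182 + \left(-1714\right)^{2} + 489 \left(-1714\right)\right) + 4336820\right) \left(\left(- \frac{708302}{2409143} - \frac{1045101}{515529}\right) + 1532893\right) = \left(\left(-212182 + 2937796 - 838146\right) + 4336820\right) \left(\left(\left(-708302\right) \frac{1}{2409143} - \frac{348367}{171843}\right) + 1532893\right) = \left(1887468 + 4336820\right) \left(\left(- \frac{708302}{2409143} - \frac{348367}{171843}\right) + 1532893\right) = 6224288 \left(- \frac{960982660067}{413994360549} + 1532893\right) = 6224288 \cdot \frac{634608096342378190}{413994360549} = \frac{564283365538101208496960}{59142051507}$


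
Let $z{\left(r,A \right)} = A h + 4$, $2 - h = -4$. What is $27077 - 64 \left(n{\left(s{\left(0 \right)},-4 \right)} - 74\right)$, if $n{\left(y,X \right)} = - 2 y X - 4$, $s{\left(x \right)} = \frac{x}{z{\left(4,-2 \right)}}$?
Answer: $32069$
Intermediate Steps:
$h = 6$ ($h = 2 - -4 = 2 + 4 = 6$)
$z{\left(r,A \right)} = 4 + 6 A$ ($z{\left(r,A \right)} = A 6 + 4 = 6 A + 4 = 4 + 6 A$)
$s{\left(x \right)} = - \frac{x}{8}$ ($s{\left(x \right)} = \frac{x}{4 + 6 \left(-2\right)} = \frac{x}{4 - 12} = \frac{x}{-8} = x \left(- \frac{1}{8}\right) = - \frac{x}{8}$)
$n{\left(y,X \right)} = -4 - 2 X y$ ($n{\left(y,X \right)} = - 2 X y - 4 = -4 - 2 X y$)
$27077 - 64 \left(n{\left(s{\left(0 \right)},-4 \right)} - 74\right) = 27077 - 64 \left(\left(-4 - - 8 \left(\left(- \frac{1}{8}\right) 0\right)\right) - 74\right) = 27077 - 64 \left(\left(-4 - \left(-8\right) 0\right) - 74\right) = 27077 - 64 \left(\left(-4 + 0\right) - 74\right) = 27077 - 64 \left(-4 - 74\right) = 27077 - -4992 = 27077 + 4992 = 32069$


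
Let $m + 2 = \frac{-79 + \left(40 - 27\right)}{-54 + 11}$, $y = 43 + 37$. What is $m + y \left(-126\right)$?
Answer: $- \frac{433460}{43} \approx -10080.0$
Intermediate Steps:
$y = 80$
$m = - \frac{20}{43}$ ($m = -2 + \frac{-79 + \left(40 - 27\right)}{-54 + 11} = -2 + \frac{-79 + 13}{-43} = -2 - - \frac{66}{43} = -2 + \frac{66}{43} = - \frac{20}{43} \approx -0.46512$)
$m + y \left(-126\right) = - \frac{20}{43} + 80 \left(-126\right) = - \frac{20}{43} - 10080 = - \frac{433460}{43}$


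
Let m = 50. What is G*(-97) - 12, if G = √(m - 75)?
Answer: -12 - 485*I ≈ -12.0 - 485.0*I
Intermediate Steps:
G = 5*I (G = √(50 - 75) = √(-25) = 5*I ≈ 5.0*I)
G*(-97) - 12 = (5*I)*(-97) - 12 = -485*I - 12 = -12 - 485*I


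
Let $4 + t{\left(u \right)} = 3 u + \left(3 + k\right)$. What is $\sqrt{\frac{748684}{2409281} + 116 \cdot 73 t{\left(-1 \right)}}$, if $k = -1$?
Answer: $\frac{2 i \sqrt{1253910405310166}}{344183} \approx 205.77 i$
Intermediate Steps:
$t{\left(u \right)} = -2 + 3 u$ ($t{\left(u \right)} = -4 + \left(3 u + \left(3 - 1\right)\right) = -4 + \left(3 u + 2\right) = -4 + \left(2 + 3 u\right) = -2 + 3 u$)
$\sqrt{\frac{748684}{2409281} + 116 \cdot 73 t{\left(-1 \right)}} = \sqrt{\frac{748684}{2409281} + 116 \cdot 73 \left(-2 + 3 \left(-1\right)\right)} = \sqrt{748684 \cdot \frac{1}{2409281} + 8468 \left(-2 - 3\right)} = \sqrt{\frac{748684}{2409281} + 8468 \left(-5\right)} = \sqrt{\frac{748684}{2409281} - 42340} = \sqrt{- \frac{102008208856}{2409281}} = \frac{2 i \sqrt{1253910405310166}}{344183}$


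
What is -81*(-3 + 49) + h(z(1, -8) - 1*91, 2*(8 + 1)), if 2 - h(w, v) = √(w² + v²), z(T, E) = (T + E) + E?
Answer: -3724 - 34*√10 ≈ -3831.5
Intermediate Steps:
z(T, E) = T + 2*E (z(T, E) = (E + T) + E = T + 2*E)
h(w, v) = 2 - √(v² + w²) (h(w, v) = 2 - √(w² + v²) = 2 - √(v² + w²))
-81*(-3 + 49) + h(z(1, -8) - 1*91, 2*(8 + 1)) = -81*(-3 + 49) + (2 - √((2*(8 + 1))² + ((1 + 2*(-8)) - 1*91)²)) = -81*46 + (2 - √((2*9)² + ((1 - 16) - 91)²)) = -3726 + (2 - √(18² + (-15 - 91)²)) = -3726 + (2 - √(324 + (-106)²)) = -3726 + (2 - √(324 + 11236)) = -3726 + (2 - √11560) = -3726 + (2 - 34*√10) = -3724 - 34*√10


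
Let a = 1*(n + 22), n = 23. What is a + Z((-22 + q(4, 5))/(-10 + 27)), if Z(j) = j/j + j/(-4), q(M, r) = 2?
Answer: 787/17 ≈ 46.294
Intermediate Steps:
Z(j) = 1 - j/4 (Z(j) = 1 + j*(-¼) = 1 - j/4)
a = 45 (a = 1*(23 + 22) = 1*45 = 45)
a + Z((-22 + q(4, 5))/(-10 + 27)) = 45 + (1 - (-22 + 2)/(4*(-10 + 27))) = 45 + (1 - (-5)/17) = 45 + (1 - ¼*(-20/17)) = 45 + (1 + 5/17) = 45 + 22/17 = 787/17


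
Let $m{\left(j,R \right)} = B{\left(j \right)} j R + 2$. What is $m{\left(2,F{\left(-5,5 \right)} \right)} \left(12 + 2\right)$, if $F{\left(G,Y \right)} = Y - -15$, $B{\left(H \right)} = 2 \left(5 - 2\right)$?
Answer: $3388$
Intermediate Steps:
$B{\left(H \right)} = 6$ ($B{\left(H \right)} = 2 \cdot 3 = 6$)
$F{\left(G,Y \right)} = 15 + Y$ ($F{\left(G,Y \right)} = Y + 15 = 15 + Y$)
$m{\left(j,R \right)} = 2 + 6 R j$ ($m{\left(j,R \right)} = 6 j R + 2 = 6 R j + 2 = 2 + 6 R j$)
$m{\left(2,F{\left(-5,5 \right)} \right)} \left(12 + 2\right) = \left(2 + 6 \left(15 + 5\right) 2\right) \left(12 + 2\right) = \left(2 + 6 \cdot 20 \cdot 2\right) 14 = \left(2 + 240\right) 14 = 242 \cdot 14 = 3388$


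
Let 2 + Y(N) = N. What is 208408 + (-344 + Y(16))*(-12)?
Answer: 212368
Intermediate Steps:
Y(N) = -2 + N
208408 + (-344 + Y(16))*(-12) = 208408 + (-344 + (-2 + 16))*(-12) = 208408 + (-344 + 14)*(-12) = 208408 - 330*(-12) = 208408 + 3960 = 212368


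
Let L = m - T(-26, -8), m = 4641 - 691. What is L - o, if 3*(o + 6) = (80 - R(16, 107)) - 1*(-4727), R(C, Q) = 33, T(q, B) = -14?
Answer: 7136/3 ≈ 2378.7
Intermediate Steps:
m = 3950
L = 3964 (L = 3950 - 1*(-14) = 3950 + 14 = 3964)
o = 4756/3 (o = -6 + ((80 - 1*33) - 1*(-4727))/3 = -6 + ((80 - 33) + 4727)/3 = -6 + (47 + 4727)/3 = -6 + (⅓)*4774 = -6 + 4774/3 = 4756/3 ≈ 1585.3)
L - o = 3964 - 1*4756/3 = 3964 - 4756/3 = 7136/3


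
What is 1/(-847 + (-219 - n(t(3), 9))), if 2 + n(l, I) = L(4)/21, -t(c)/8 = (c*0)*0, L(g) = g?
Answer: -21/22348 ≈ -0.00093968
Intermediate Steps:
t(c) = 0 (t(c) = -8*c*0*0 = -0*0 = -8*0 = 0)
n(l, I) = -38/21 (n(l, I) = -2 + 4/21 = -38/21)
1/(-847 + (-219 - n(t(3), 9))) = 1/(-847 + (-219 - 1*(-38/21))) = 1/(-847 + (-219 + 38/21)) = 1/(-847 - 4561/21) = 1/(-22348/21) = -21/22348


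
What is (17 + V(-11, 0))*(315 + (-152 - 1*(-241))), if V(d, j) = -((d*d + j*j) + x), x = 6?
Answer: -44440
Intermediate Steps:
V(d, j) = -6 - d**2 - j**2 (V(d, j) = -((d*d + j*j) + 6) = -((d**2 + j**2) + 6) = -(6 + d**2 + j**2) = -6 - d**2 - j**2)
(17 + V(-11, 0))*(315 + (-152 - 1*(-241))) = (17 + (-6 - 1*(-11)**2 - 1*0**2))*(315 + (-152 - 1*(-241))) = (17 + (-6 - 1*121 - 1*0))*(315 + (-152 + 241)) = (17 + (-6 - 121 + 0))*(315 + 89) = (17 - 127)*404 = -110*404 = -44440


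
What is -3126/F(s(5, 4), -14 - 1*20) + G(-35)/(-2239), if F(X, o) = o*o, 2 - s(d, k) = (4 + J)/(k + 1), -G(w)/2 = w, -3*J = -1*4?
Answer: -3540017/1294142 ≈ -2.7354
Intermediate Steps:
J = 4/3 (J = -(-1)*4/3 = -⅓*(-4) = 4/3 ≈ 1.3333)
G(w) = -2*w
s(d, k) = 2 - 16/(3*(1 + k)) (s(d, k) = 2 - (4 + 4/3)/(k + 1) = 2 - 16/(3*(1 + k)))
F(X, o) = o²
-3126/F(s(5, 4), -14 - 1*20) + G(-35)/(-2239) = -3126/(-14 - 1*20)² - 2*(-35)/(-2239) = -3126/(-14 - 20)² + 70*(-1/2239) = -3126/((-34)²) - 70/2239 = -3126/1156 - 70/2239 = -3126*1/1156 - 70/2239 = -1563/578 - 70/2239 = -3540017/1294142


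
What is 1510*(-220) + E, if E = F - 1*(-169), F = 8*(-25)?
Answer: -332231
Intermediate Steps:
F = -200
E = -31 (E = -200 - 1*(-169) = -200 + 169 = -31)
1510*(-220) + E = 1510*(-220) - 31 = -332200 - 31 = -332231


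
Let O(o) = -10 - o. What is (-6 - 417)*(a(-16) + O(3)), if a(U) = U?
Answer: 12267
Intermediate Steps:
(-6 - 417)*(a(-16) + O(3)) = (-6 - 417)*(-16 + (-10 - 1*3)) = -423*(-16 + (-10 - 3)) = -423*(-16 - 13) = -423*(-29) = 12267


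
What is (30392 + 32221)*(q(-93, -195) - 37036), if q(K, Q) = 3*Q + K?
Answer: -2361386682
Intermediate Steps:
q(K, Q) = K + 3*Q
(30392 + 32221)*(q(-93, -195) - 37036) = (30392 + 32221)*((-93 + 3*(-195)) - 37036) = 62613*((-93 - 585) - 37036) = 62613*(-678 - 37036) = 62613*(-37714) = -2361386682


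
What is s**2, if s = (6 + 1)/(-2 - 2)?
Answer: 49/16 ≈ 3.0625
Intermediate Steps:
s = -7/4 (s = 7/(-4) = 7*(-1/4) = -7/4 ≈ -1.7500)
s**2 = (-7/4)**2 = 49/16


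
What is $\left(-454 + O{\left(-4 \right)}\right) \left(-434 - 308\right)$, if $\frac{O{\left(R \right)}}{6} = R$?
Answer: $354676$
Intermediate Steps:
$O{\left(R \right)} = 6 R$
$\left(-454 + O{\left(-4 \right)}\right) \left(-434 - 308\right) = \left(-454 + 6 \left(-4\right)\right) \left(-434 - 308\right) = \left(-454 - 24\right) \left(-742\right) = \left(-478\right) \left(-742\right) = 354676$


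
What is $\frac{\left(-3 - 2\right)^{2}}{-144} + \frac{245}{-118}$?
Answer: $- \frac{19115}{8496} \approx -2.2499$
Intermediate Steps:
$\frac{\left(-3 - 2\right)^{2}}{-144} + \frac{245}{-118} = \left(-5\right)^{2} \left(- \frac{1}{144}\right) + 245 \left(- \frac{1}{118}\right) = 25 \left(- \frac{1}{144}\right) - \frac{245}{118} = - \frac{25}{144} - \frac{245}{118} = - \frac{19115}{8496}$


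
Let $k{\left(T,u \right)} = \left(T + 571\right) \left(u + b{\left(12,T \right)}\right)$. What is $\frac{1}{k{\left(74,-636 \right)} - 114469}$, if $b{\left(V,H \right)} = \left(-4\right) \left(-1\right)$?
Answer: $- \frac{1}{522109} \approx -1.9153 \cdot 10^{-6}$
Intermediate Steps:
$b{\left(V,H \right)} = 4$
$k{\left(T,u \right)} = \left(4 + u\right) \left(571 + T\right)$ ($k{\left(T,u \right)} = \left(T + 571\right) \left(u + 4\right) = \left(571 + T\right) \left(4 + u\right) = \left(4 + u\right) \left(571 + T\right)$)
$\frac{1}{k{\left(74,-636 \right)} - 114469} = \frac{1}{\left(2284 + 4 \cdot 74 + 571 \left(-636\right) + 74 \left(-636\right)\right) - 114469} = \frac{1}{\left(2284 + 296 - 363156 - 47064\right) - 114469} = \frac{1}{-407640 - 114469} = \frac{1}{-522109} = - \frac{1}{522109}$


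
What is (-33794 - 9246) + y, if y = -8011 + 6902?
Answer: -44149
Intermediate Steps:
y = -1109
(-33794 - 9246) + y = (-33794 - 9246) - 1109 = -43040 - 1109 = -44149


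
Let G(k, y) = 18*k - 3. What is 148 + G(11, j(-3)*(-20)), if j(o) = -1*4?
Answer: 343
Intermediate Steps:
j(o) = -4
G(k, y) = -3 + 18*k
148 + G(11, j(-3)*(-20)) = 148 + (-3 + 18*11) = 148 + (-3 + 198) = 148 + 195 = 343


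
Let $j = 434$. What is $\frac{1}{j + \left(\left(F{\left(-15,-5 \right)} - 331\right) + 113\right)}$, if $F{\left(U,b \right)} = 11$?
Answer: $\frac{1}{227} \approx 0.0044053$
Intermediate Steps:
$\frac{1}{j + \left(\left(F{\left(-15,-5 \right)} - 331\right) + 113\right)} = \frac{1}{434 + \left(\left(11 - 331\right) + 113\right)} = \frac{1}{434 + \left(-320 + 113\right)} = \frac{1}{434 - 207} = \frac{1}{227}$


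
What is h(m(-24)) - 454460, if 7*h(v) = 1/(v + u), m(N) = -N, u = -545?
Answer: -1657415621/3647 ≈ -4.5446e+5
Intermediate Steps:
h(v) = 1/(7*(-545 + v)) (h(v) = 1/(7*(v - 545)) = 1/(7*(-545 + v)))
h(m(-24)) - 454460 = 1/(7*(-545 - 1*(-24))) - 454460 = 1/(7*(-545 + 24)) - 454460 = (1/7)/(-521) - 454460 = (1/7)*(-1/521) - 454460 = -1/3647 - 454460 = -1657415621/3647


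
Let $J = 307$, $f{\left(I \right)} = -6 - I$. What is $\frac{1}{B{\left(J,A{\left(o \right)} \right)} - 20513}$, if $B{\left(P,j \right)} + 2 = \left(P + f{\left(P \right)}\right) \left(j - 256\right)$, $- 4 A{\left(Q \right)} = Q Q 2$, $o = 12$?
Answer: $- \frac{1}{18547} \approx -5.3917 \cdot 10^{-5}$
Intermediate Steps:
$A{\left(Q \right)} = - \frac{Q^{2}}{2}$ ($A{\left(Q \right)} = - \frac{Q Q 2}{4} = - \frac{Q^{2} \cdot 2}{4} = - \frac{2 Q^{2}}{4} = - \frac{Q^{2}}{2}$)
$B{\left(P,j \right)} = 1534 - 6 j$ ($B{\left(P,j \right)} = -2 + \left(P - \left(6 + P\right)\right) \left(j - 256\right) = -2 - 6 \left(-256 + j\right) = -2 - \left(-1536 + 6 j\right) = 1534 - 6 j$)
$\frac{1}{B{\left(J,A{\left(o \right)} \right)} - 20513} = \frac{1}{\left(1534 - 6 \left(- \frac{12^{2}}{2}\right)\right) - 20513} = \frac{1}{\left(1534 - 6 \left(\left(- \frac{1}{2}\right) 144\right)\right) - 20513} = \frac{1}{\left(1534 - -432\right) - 20513} = \frac{1}{\left(1534 + 432\right) - 20513} = \frac{1}{1966 - 20513} = \frac{1}{-18547} = - \frac{1}{18547}$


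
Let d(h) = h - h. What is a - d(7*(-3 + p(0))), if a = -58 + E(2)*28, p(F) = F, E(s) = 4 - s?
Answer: -2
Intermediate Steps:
d(h) = 0
a = -2 (a = -58 + (4 - 1*2)*28 = -58 + (4 - 2)*28 = -58 + 2*28 = -58 + 56 = -2)
a - d(7*(-3 + p(0))) = -2 - 1*0 = -2 + 0 = -2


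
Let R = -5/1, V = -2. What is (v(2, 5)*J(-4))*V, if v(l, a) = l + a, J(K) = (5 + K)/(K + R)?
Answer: 14/9 ≈ 1.5556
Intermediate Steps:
R = -5 (R = -5*1 = -5)
J(K) = (5 + K)/(-5 + K) (J(K) = (5 + K)/(K - 5) = (5 + K)/(-5 + K))
v(l, a) = a + l
(v(2, 5)*J(-4))*V = ((5 + 2)*((5 - 4)/(-5 - 4)))*(-2) = (7*(1/(-9)))*(-2) = (7*(-⅑*1))*(-2) = (7*(-⅑))*(-2) = -7/9*(-2) = 14/9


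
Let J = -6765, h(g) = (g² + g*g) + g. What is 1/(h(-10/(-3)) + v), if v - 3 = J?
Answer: -9/60628 ≈ -0.00014845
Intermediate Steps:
h(g) = g + 2*g² (h(g) = (g² + g²) + g = 2*g² + g = g + 2*g²)
v = -6762 (v = 3 - 6765 = -6762)
1/(h(-10/(-3)) + v) = 1/((-10/(-3))*(1 + 2*(-10/(-3))) - 6762) = 1/((-10*(-⅓))*(1 + 2*(-10*(-⅓))) - 6762) = 1/(10*(1 + 2*(10/3))/3 - 6762) = 1/(10*(1 + 20/3)/3 - 6762) = 1/((10/3)*(23/3) - 6762) = 1/(230/9 - 6762) = 1/(-60628/9) = -9/60628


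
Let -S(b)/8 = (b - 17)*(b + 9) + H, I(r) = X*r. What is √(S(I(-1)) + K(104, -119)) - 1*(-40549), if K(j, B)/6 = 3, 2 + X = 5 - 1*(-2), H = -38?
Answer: 40549 + 3*√114 ≈ 40581.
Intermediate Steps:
X = 5 (X = -2 + (5 - 1*(-2)) = -2 + (5 + 2) = -2 + 7 = 5)
K(j, B) = 18 (K(j, B) = 6*3 = 18)
I(r) = 5*r
S(b) = 304 - 8*(-17 + b)*(9 + b) (S(b) = -8*((b - 17)*(b + 9) - 38) = -8*((-17 + b)*(9 + b) - 38) = -8*(-38 + (-17 + b)*(9 + b)) = 304 - 8*(-17 + b)*(9 + b))
√(S(I(-1)) + K(104, -119)) - 1*(-40549) = √((1528 - 8*(5*(-1))² + 64*(5*(-1))) + 18) - 1*(-40549) = √((1528 - 8*(-5)² + 64*(-5)) + 18) + 40549 = √((1528 - 8*25 - 320) + 18) + 40549 = √((1528 - 200 - 320) + 18) + 40549 = √(1008 + 18) + 40549 = √1026 + 40549 = 3*√114 + 40549 = 40549 + 3*√114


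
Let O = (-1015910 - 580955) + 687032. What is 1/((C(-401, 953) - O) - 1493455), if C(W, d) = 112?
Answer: -1/583510 ≈ -1.7138e-6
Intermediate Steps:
O = -909833 (O = -1596865 + 687032 = -909833)
1/((C(-401, 953) - O) - 1493455) = 1/((112 - 1*(-909833)) - 1493455) = 1/((112 + 909833) - 1493455) = 1/(909945 - 1493455) = 1/(-583510) = -1/583510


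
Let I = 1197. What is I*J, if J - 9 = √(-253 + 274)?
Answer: 10773 + 1197*√21 ≈ 16258.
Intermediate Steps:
J = 9 + √21 (J = 9 + √(-253 + 274) = 9 + √21 ≈ 13.583)
I*J = 1197*(9 + √21) = 10773 + 1197*√21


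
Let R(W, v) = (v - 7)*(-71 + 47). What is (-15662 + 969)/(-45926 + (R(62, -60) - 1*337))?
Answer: 14693/44655 ≈ 0.32903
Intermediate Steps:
R(W, v) = 168 - 24*v (R(W, v) = (-7 + v)*(-24) = 168 - 24*v)
(-15662 + 969)/(-45926 + (R(62, -60) - 1*337)) = (-15662 + 969)/(-45926 + ((168 - 24*(-60)) - 1*337)) = -14693/(-45926 + ((168 + 1440) - 337)) = -14693/(-45926 + (1608 - 337)) = -14693/(-45926 + 1271) = -14693/(-44655) = -14693*(-1/44655) = 14693/44655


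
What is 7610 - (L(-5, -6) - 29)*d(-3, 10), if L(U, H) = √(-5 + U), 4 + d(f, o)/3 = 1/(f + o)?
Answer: 50921/7 + 81*I*√10/7 ≈ 7274.4 + 36.592*I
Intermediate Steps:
d(f, o) = -12 + 3/(f + o)
7610 - (L(-5, -6) - 29)*d(-3, 10) = 7610 - (√(-5 - 5) - 29)*3*(1 - 4*(-3) - 4*10)/(-3 + 10) = 7610 - (√(-10) - 29)*3*(1 + 12 - 40)/7 = 7610 - (I*√10 - 29)*3*(⅐)*(-27) = 7610 - (-29 + I*√10)*(-81)/7 = 7610 - (2349/7 - 81*I*√10/7) = 7610 + (-2349/7 + 81*I*√10/7) = 50921/7 + 81*I*√10/7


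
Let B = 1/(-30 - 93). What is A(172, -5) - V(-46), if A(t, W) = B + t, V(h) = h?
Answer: 26813/123 ≈ 217.99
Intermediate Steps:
B = -1/123 (B = 1/(-123) = -1/123 ≈ -0.0081301)
A(t, W) = -1/123 + t
A(172, -5) - V(-46) = (-1/123 + 172) - 1*(-46) = 21155/123 + 46 = 26813/123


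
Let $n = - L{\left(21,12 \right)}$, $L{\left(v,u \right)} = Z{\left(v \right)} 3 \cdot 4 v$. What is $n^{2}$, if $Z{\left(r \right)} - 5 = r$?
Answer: $42928704$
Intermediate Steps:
$Z{\left(r \right)} = 5 + r$
$L{\left(v,u \right)} = 4 v \left(15 + 3 v\right)$ ($L{\left(v,u \right)} = \left(5 + v\right) 3 \cdot 4 v = \left(15 + 3 v\right) 4 v = 4 v \left(15 + 3 v\right)$)
$n = -6552$ ($n = - 12 \cdot 21 \left(5 + 21\right) = - 12 \cdot 21 \cdot 26 = \left(-1\right) 6552 = -6552$)
$n^{2} = \left(-6552\right)^{2} = 42928704$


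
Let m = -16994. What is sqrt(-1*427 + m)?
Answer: I*sqrt(17421) ≈ 131.99*I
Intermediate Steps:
sqrt(-1*427 + m) = sqrt(-1*427 - 16994) = sqrt(-427 - 16994) = sqrt(-17421) = I*sqrt(17421)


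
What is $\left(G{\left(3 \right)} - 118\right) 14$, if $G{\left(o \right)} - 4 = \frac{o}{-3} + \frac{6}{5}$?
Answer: $- \frac{7966}{5} \approx -1593.2$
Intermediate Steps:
$G{\left(o \right)} = \frac{26}{5} - \frac{o}{3}$ ($G{\left(o \right)} = 4 + \left(\frac{o}{-3} + \frac{6}{5}\right) = 4 + \left(o \left(- \frac{1}{3}\right) + 6 \cdot \frac{1}{5}\right) = 4 - \left(- \frac{6}{5} + \frac{o}{3}\right) = \frac{26}{5} - \frac{o}{3}$)
$\left(G{\left(3 \right)} - 118\right) 14 = \left(\left(\frac{26}{5} - 1\right) - 118\right) 14 = \left(\frac{21}{5} - 118\right) 14 = \left(- \frac{569}{5}\right) 14 = - \frac{7966}{5}$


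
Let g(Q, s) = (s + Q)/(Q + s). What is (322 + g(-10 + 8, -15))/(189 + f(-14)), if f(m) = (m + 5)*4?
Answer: 19/9 ≈ 2.1111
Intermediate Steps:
f(m) = 20 + 4*m (f(m) = (5 + m)*4 = 20 + 4*m)
g(Q, s) = 1 (g(Q, s) = (Q + s)/(Q + s) = 1)
(322 + g(-10 + 8, -15))/(189 + f(-14)) = (322 + 1)/(189 + (20 + 4*(-14))) = 323/(189 + (20 - 56)) = 323/(189 - 36) = 323/153 = 323*(1/153) = 19/9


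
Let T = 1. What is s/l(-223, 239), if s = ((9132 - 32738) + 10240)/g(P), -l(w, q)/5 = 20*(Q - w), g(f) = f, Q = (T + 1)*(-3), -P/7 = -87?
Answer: 6683/6607650 ≈ 0.0010114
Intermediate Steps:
P = 609 (P = -7*(-87) = 609)
Q = -6 (Q = (1 + 1)*(-3) = 2*(-3) = -6)
l(w, q) = 600 + 100*w (l(w, q) = -100*(-6 - w) = -5*(-120 - 20*w) = 600 + 100*w)
s = -13366/609 (s = ((9132 - 32738) + 10240)/609 = (-23606 + 10240)*(1/609) = -13366*1/609 = -13366/609 ≈ -21.947)
s/l(-223, 239) = -13366/(609*(600 + 100*(-223))) = -13366/(609*(600 - 22300)) = -13366/609/(-21700) = -13366/609*(-1/21700) = 6683/6607650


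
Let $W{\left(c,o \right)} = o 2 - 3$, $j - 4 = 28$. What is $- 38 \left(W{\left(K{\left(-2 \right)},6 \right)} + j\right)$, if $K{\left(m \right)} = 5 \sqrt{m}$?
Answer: $-1558$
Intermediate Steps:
$j = 32$ ($j = 4 + 28 = 32$)
$W{\left(c,o \right)} = -3 + 2 o$ ($W{\left(c,o \right)} = 2 o - 3 = -3 + 2 o$)
$- 38 \left(W{\left(K{\left(-2 \right)},6 \right)} + j\right) = - 38 \left(\left(-3 + 2 \cdot 6\right) + 32\right) = - 38 \left(\left(-3 + 12\right) + 32\right) = - 38 \left(9 + 32\right) = \left(-38\right) 41 = -1558$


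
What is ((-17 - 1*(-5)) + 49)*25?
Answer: 925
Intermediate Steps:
((-17 - 1*(-5)) + 49)*25 = ((-17 + 5) + 49)*25 = (-12 + 49)*25 = 37*25 = 925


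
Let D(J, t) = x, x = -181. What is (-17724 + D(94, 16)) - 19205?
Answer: -37110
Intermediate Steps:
D(J, t) = -181
(-17724 + D(94, 16)) - 19205 = (-17724 - 181) - 19205 = -17905 - 19205 = -37110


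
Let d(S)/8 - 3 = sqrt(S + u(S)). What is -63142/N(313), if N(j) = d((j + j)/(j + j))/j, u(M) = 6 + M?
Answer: -29645169/4 + 9881723*sqrt(2)/2 ≈ -4.2386e+5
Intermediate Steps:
d(S) = 24 + 8*sqrt(6 + 2*S) (d(S) = 24 + 8*sqrt(S + (6 + S)) = 24 + 8*sqrt(6 + 2*S))
N(j) = (24 + 16*sqrt(2))/j (N(j) = (24 + 8*sqrt(6 + 2*((j + j)/(j + j))))/j = (24 + 8*sqrt(6 + 2*((2*j)/((2*j)))))/j = (24 + 8*sqrt(6 + 2*((2*j)*(1/(2*j)))))/j = (24 + 8*sqrt(6 + 2*1))/j = (24 + 8*sqrt(6 + 2))/j = (24 + 8*sqrt(8))/j = (24 + 8*(2*sqrt(2)))/j = (24 + 16*sqrt(2))/j)
-63142/N(313) = -63142*313/(8*(3 + 2*sqrt(2))) = -63142/(24/313 + 16*sqrt(2)/313)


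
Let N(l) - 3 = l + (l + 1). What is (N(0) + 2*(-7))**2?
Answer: 100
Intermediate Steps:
N(l) = 4 + 2*l (N(l) = 3 + (l + (l + 1)) = 3 + (l + (1 + l)) = 3 + (1 + 2*l) = 4 + 2*l)
(N(0) + 2*(-7))**2 = ((4 + 2*0) + 2*(-7))**2 = ((4 + 0) - 14)**2 = (4 - 14)**2 = (-10)**2 = 100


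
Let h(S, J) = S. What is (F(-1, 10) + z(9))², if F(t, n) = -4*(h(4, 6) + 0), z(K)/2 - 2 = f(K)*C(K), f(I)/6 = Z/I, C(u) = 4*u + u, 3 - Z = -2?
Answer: 82944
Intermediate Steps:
Z = 5 (Z = 3 - 1*(-2) = 3 + 2 = 5)
C(u) = 5*u
f(I) = 30/I (f(I) = 6*(5/I) = 30/I)
z(K) = 304 (z(K) = 4 + 2*((30/K)*(5*K)) = 4 + 2*150 = 4 + 300 = 304)
F(t, n) = -16 (F(t, n) = -4*(4 + 0) = -4*4 = -16)
(F(-1, 10) + z(9))² = (-16 + 304)² = 288² = 82944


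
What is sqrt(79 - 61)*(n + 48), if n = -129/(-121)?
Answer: 17811*sqrt(2)/121 ≈ 208.17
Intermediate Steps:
n = 129/121 (n = -129*(-1/121) = 129/121 ≈ 1.0661)
sqrt(79 - 61)*(n + 48) = sqrt(79 - 61)*(129/121 + 48) = sqrt(18)*(5937/121) = (3*sqrt(2))*(5937/121) = 17811*sqrt(2)/121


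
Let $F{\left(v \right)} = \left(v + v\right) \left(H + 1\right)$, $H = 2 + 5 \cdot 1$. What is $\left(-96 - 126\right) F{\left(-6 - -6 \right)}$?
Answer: $0$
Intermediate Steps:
$H = 7$ ($H = 2 + 5 = 7$)
$F{\left(v \right)} = 16 v$ ($F{\left(v \right)} = \left(v + v\right) \left(7 + 1\right) = 2 v 8 = 16 v$)
$\left(-96 - 126\right) F{\left(-6 - -6 \right)} = \left(-96 - 126\right) 16 \left(-6 - -6\right) = - 222 \cdot 16 \left(-6 + 6\right) = - 222 \cdot 16 \cdot 0 = \left(-222\right) 0 = 0$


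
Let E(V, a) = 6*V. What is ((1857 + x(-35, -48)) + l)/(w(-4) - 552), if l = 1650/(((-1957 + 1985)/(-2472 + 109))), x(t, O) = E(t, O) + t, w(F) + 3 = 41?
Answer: 1926907/7196 ≈ 267.77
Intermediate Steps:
w(F) = 38 (w(F) = -3 + 41 = 38)
x(t, O) = 7*t (x(t, O) = 6*t + t = 7*t)
l = -1949475/14 (l = 1650/((28/(-2363))) = 1650/((28*(-1/2363))) = 1650/(-28/2363) = 1650*(-2363/28) = -1949475/14 ≈ -1.3925e+5)
((1857 + x(-35, -48)) + l)/(w(-4) - 552) = ((1857 + 7*(-35)) - 1949475/14)/(38 - 552) = ((1857 - 245) - 1949475/14)/(-514) = (1612 - 1949475/14)*(-1/514) = -1926907/14*(-1/514) = 1926907/7196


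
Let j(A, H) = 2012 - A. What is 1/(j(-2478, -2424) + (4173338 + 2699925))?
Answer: 1/6877753 ≈ 1.4540e-7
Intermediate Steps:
1/(j(-2478, -2424) + (4173338 + 2699925)) = 1/((2012 - 1*(-2478)) + (4173338 + 2699925)) = 1/((2012 + 2478) + 6873263) = 1/(4490 + 6873263) = 1/6877753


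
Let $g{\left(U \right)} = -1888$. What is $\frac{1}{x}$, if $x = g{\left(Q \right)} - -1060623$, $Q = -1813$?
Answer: $\frac{1}{1058735} \approx 9.4452 \cdot 10^{-7}$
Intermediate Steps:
$x = 1058735$ ($x = -1888 - -1060623 = -1888 + 1060623 = 1058735$)
$\frac{1}{x} = \frac{1}{1058735}$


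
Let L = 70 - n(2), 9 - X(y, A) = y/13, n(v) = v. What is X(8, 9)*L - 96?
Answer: 6164/13 ≈ 474.15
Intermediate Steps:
X(y, A) = 9 - y/13
L = 68 (L = 70 - 1*2 = 70 - 2 = 68)
X(8, 9)*L - 96 = (9 - 1/13*8)*68 - 96 = (9 - 8/13)*68 - 96 = (109/13)*68 - 96 = 7412/13 - 96 = 6164/13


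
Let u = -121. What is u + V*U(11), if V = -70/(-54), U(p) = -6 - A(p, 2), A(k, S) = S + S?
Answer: -3617/27 ≈ -133.96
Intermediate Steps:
A(k, S) = 2*S
U(p) = -10 (U(p) = -6 - 2*2 = -6 - 1*4 = -6 - 4 = -10)
V = 35/27 (V = -70*(-1/54) = 35/27 ≈ 1.2963)
u + V*U(11) = -121 + (35/27)*(-10) = -121 - 350/27 = -3617/27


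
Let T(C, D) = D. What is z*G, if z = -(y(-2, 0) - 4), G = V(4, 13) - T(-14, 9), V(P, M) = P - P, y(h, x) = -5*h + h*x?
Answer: 54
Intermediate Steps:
V(P, M) = 0
G = -9 (G = 0 - 1*9 = 0 - 9 = -9)
z = -6 (z = -(-2*(-5 + 0) - 4) = -(-2*(-5) - 4) = -(10 - 4) = -1*6 = -6)
z*G = -6*(-9) = 54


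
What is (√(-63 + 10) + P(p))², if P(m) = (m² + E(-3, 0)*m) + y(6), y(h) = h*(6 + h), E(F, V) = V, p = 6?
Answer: (108 + I*√53)² ≈ 11611.0 + 1572.5*I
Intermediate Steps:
P(m) = 72 + m² (P(m) = (m² + 0*m) + 6*(6 + 6) = (m² + 0) + 6*12 = m² + 72 = 72 + m²)
(√(-63 + 10) + P(p))² = (√(-63 + 10) + (72 + 6²))² = (√(-53) + (72 + 36))² = (I*√53 + 108)² = (108 + I*√53)²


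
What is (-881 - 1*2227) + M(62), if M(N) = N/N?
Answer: -3107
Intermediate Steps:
M(N) = 1
(-881 - 1*2227) + M(62) = (-881 - 1*2227) + 1 = (-881 - 2227) + 1 = -3108 + 1 = -3107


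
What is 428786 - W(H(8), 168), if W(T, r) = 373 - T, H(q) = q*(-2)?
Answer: 428397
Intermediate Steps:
H(q) = -2*q
428786 - W(H(8), 168) = 428786 - (373 - (-2)*8) = 428786 - (373 - 1*(-16)) = 428786 - (373 + 16) = 428786 - 1*389 = 428786 - 389 = 428397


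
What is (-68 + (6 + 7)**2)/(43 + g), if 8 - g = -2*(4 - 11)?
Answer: 101/37 ≈ 2.7297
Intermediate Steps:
g = -6 (g = 8 - (-2)*(4 - 11) = 8 - (-2)*(-7) = 8 - 1*14 = 8 - 14 = -6)
(-68 + (6 + 7)**2)/(43 + g) = (-68 + (6 + 7)**2)/(43 - 6) = (-68 + 13**2)/37 = (-68 + 169)*(1/37) = 101*(1/37) = 101/37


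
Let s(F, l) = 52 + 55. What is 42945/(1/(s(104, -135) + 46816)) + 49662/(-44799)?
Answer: 30091611256701/14933 ≈ 2.0151e+9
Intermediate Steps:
s(F, l) = 107
42945/(1/(s(104, -135) + 46816)) + 49662/(-44799) = 42945/(1/(107 + 46816)) + 49662/(-44799) = 42945/(1/46923) + 49662*(-1/44799) = 42945/(1/46923) - 16554/14933 = 42945*46923 - 16554/14933 = 2015108235 - 16554/14933 = 30091611256701/14933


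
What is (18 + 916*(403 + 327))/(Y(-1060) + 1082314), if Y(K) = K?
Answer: 334349/540627 ≈ 0.61845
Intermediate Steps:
(18 + 916*(403 + 327))/(Y(-1060) + 1082314) = (18 + 916*(403 + 327))/(-1060 + 1082314) = (18 + 916*730)/1081254 = (18 + 668680)*(1/1081254) = 668698*(1/1081254) = 334349/540627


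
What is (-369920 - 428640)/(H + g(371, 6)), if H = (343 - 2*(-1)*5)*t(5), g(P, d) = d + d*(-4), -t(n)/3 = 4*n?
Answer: 399280/10599 ≈ 37.672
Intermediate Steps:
t(n) = -12*n
g(P, d) = -3*d (g(P, d) = d - 4*d = -3*d)
H = -21180 (H = (343 - 2*(-1)*5)*(-12*5) = (343 + 2*5)*(-60) = (343 + 10)*(-60) = 353*(-60) = -21180)
(-369920 - 428640)/(H + g(371, 6)) = (-369920 - 428640)/(-21180 - 3*6) = -798560/(-21180 - 18) = -798560/(-21198) = -798560*(-1/21198) = 399280/10599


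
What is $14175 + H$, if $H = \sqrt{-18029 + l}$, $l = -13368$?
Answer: $14175 + i \sqrt{31397} \approx 14175.0 + 177.19 i$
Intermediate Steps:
$H = i \sqrt{31397}$ ($H = \sqrt{-18029 - 13368} = \sqrt{-31397} = i \sqrt{31397} \approx 177.19 i$)
$14175 + H = 14175 + i \sqrt{31397}$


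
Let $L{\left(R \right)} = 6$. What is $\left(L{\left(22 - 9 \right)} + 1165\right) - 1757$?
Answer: $-586$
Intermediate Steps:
$\left(L{\left(22 - 9 \right)} + 1165\right) - 1757 = \left(6 + 1165\right) - 1757 = 1171 - 1757 = -586$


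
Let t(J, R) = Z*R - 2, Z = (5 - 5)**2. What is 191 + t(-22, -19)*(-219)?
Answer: 629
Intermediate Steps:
Z = 0 (Z = 0**2 = 0)
t(J, R) = -2 (t(J, R) = 0*R - 2 = 0 - 2 = -2)
191 + t(-22, -19)*(-219) = 191 - 2*(-219) = 191 + 438 = 629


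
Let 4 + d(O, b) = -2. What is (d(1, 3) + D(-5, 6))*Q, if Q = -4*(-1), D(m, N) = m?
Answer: -44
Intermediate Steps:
Q = 4
d(O, b) = -6 (d(O, b) = -4 - 2 = -6)
(d(1, 3) + D(-5, 6))*Q = (-6 - 5)*4 = -11*4 = -44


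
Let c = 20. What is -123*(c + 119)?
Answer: -17097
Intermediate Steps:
-123*(c + 119) = -123*(20 + 119) = -123*139 = -17097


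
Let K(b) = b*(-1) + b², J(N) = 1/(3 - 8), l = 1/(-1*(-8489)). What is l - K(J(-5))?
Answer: -50909/212225 ≈ -0.23988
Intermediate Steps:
l = 1/8489 ≈ 0.00011780
J(N) = -⅕ (J(N) = 1/(-5) = -⅕)
K(b) = b² - b (K(b) = -b + b² = b² - b)
l - K(J(-5)) = 1/8489 - (-1)*(-1 - ⅕)/5 = 1/8489 - (-1)*(-6)/(5*5) = 1/8489 - 1*6/25 = 1/8489 - 6/25 = -50909/212225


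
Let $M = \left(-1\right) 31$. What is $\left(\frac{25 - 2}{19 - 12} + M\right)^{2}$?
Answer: $\frac{37636}{49} \approx 768.08$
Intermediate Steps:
$M = -31$
$\left(\frac{25 - 2}{19 - 12} + M\right)^{2} = \left(\frac{25 - 2}{19 - 12} - 31\right)^{2} = \left(\frac{23}{7} - 31\right)^{2} = \left(- \frac{194}{7}\right)^{2} = \frac{37636}{49}$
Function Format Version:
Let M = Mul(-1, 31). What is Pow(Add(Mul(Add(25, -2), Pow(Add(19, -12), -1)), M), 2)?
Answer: Rational(37636, 49) ≈ 768.08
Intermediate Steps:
M = -31
Pow(Add(Mul(Add(25, -2), Pow(Add(19, -12), -1)), M), 2) = Pow(Add(Mul(Add(25, -2), Pow(Add(19, -12), -1)), -31), 2) = Pow(Add(Mul(23, Pow(7, -1)), -31), 2) = Pow(Add(Mul(23, Rational(1, 7)), -31), 2) = Pow(Add(Rational(23, 7), -31), 2) = Pow(Rational(-194, 7), 2) = Rational(37636, 49)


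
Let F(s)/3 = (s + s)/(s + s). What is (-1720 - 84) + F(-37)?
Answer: -1801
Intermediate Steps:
F(s) = 3 (F(s) = 3*((s + s)/(s + s)) = 3*((2*s)/((2*s))) = 3*((2*s)*(1/(2*s))) = 3*1 = 3)
(-1720 - 84) + F(-37) = (-1720 - 84) + 3 = -1804 + 3 = -1801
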